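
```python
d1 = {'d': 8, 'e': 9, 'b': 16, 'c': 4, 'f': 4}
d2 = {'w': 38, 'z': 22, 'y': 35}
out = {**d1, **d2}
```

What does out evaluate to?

Step 1: Merge d1 and d2 (d2 values override on key conflicts).
Step 2: d1 has keys ['d', 'e', 'b', 'c', 'f'], d2 has keys ['w', 'z', 'y'].
Therefore out = {'d': 8, 'e': 9, 'b': 16, 'c': 4, 'f': 4, 'w': 38, 'z': 22, 'y': 35}.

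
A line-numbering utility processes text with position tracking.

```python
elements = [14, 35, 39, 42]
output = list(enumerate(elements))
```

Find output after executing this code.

Step 1: enumerate pairs each element with its index:
  (0, 14)
  (1, 35)
  (2, 39)
  (3, 42)
Therefore output = [(0, 14), (1, 35), (2, 39), (3, 42)].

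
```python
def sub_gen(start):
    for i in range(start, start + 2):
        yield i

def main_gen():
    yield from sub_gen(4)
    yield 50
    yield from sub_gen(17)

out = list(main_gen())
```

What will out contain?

Step 1: main_gen() delegates to sub_gen(4):
  yield 4
  yield 5
Step 2: yield 50
Step 3: Delegates to sub_gen(17):
  yield 17
  yield 18
Therefore out = [4, 5, 50, 17, 18].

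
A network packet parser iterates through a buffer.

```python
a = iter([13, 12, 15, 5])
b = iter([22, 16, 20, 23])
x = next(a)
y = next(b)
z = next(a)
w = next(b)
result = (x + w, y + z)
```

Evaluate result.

Step 1: a iterates [13, 12, 15, 5], b iterates [22, 16, 20, 23].
Step 2: x = next(a) = 13, y = next(b) = 22.
Step 3: z = next(a) = 12, w = next(b) = 16.
Step 4: result = (13 + 16, 22 + 12) = (29, 34).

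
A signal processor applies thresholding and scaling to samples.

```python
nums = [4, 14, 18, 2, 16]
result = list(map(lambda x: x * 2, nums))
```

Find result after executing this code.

Step 1: Apply lambda x: x * 2 to each element:
  4 -> 8
  14 -> 28
  18 -> 36
  2 -> 4
  16 -> 32
Therefore result = [8, 28, 36, 4, 32].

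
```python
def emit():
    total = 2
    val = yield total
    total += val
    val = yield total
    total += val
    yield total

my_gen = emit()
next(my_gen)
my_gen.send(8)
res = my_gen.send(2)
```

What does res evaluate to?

Step 1: next() -> yield total=2.
Step 2: send(8) -> val=8, total = 2+8 = 10, yield 10.
Step 3: send(2) -> val=2, total = 10+2 = 12, yield 12.
Therefore res = 12.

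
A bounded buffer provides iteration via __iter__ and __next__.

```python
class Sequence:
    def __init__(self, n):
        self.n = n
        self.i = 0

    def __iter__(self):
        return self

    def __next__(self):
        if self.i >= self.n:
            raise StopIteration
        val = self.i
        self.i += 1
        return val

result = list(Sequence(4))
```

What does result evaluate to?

Step 1: Sequence(4) creates an iterator counting 0 to 3.
Step 2: list() consumes all values: [0, 1, 2, 3].
Therefore result = [0, 1, 2, 3].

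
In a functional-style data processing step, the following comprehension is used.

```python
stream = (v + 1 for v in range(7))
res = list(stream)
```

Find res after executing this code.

Step 1: For each v in range(7), compute v+1:
  v=0: 0+1 = 1
  v=1: 1+1 = 2
  v=2: 2+1 = 3
  v=3: 3+1 = 4
  v=4: 4+1 = 5
  v=5: 5+1 = 6
  v=6: 6+1 = 7
Therefore res = [1, 2, 3, 4, 5, 6, 7].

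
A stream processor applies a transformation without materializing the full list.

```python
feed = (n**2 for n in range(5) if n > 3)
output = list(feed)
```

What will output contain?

Step 1: For range(5), keep n > 3, then square:
  n=0: 0 <= 3, excluded
  n=1: 1 <= 3, excluded
  n=2: 2 <= 3, excluded
  n=3: 3 <= 3, excluded
  n=4: 4 > 3, yield 4**2 = 16
Therefore output = [16].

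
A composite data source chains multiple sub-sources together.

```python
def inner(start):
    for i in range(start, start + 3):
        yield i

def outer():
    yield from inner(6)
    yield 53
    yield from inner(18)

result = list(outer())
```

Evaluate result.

Step 1: outer() delegates to inner(6):
  yield 6
  yield 7
  yield 8
Step 2: yield 53
Step 3: Delegates to inner(18):
  yield 18
  yield 19
  yield 20
Therefore result = [6, 7, 8, 53, 18, 19, 20].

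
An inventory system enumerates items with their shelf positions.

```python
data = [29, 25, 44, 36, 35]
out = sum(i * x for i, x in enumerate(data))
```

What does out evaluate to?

Step 1: Compute i * x for each (i, x) in enumerate([29, 25, 44, 36, 35]):
  i=0, x=29: 0*29 = 0
  i=1, x=25: 1*25 = 25
  i=2, x=44: 2*44 = 88
  i=3, x=36: 3*36 = 108
  i=4, x=35: 4*35 = 140
Step 2: sum = 0 + 25 + 88 + 108 + 140 = 361.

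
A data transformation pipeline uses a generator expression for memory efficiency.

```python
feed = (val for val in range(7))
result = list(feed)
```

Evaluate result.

Step 1: Generator expression iterates range(7): [0, 1, 2, 3, 4, 5, 6].
Step 2: list() collects all values.
Therefore result = [0, 1, 2, 3, 4, 5, 6].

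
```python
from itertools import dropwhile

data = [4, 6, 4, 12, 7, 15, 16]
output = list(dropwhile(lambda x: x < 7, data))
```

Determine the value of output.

Step 1: dropwhile drops elements while < 7:
  4 < 7: dropped
  6 < 7: dropped
  4 < 7: dropped
  12: kept (dropping stopped)
Step 2: Remaining elements kept regardless of condition.
Therefore output = [12, 7, 15, 16].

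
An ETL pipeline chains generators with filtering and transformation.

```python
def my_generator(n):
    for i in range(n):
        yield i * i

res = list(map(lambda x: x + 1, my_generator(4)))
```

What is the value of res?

Step 1: my_generator(4) yields squares: [0, 1, 4, 9].
Step 2: map adds 1 to each: [1, 2, 5, 10].
Therefore res = [1, 2, 5, 10].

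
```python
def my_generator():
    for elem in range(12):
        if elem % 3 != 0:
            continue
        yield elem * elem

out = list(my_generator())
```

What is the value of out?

Step 1: Only yield elem**2 when elem is divisible by 3:
  elem=0: 0 % 3 == 0, yield 0**2 = 0
  elem=3: 3 % 3 == 0, yield 3**2 = 9
  elem=6: 6 % 3 == 0, yield 6**2 = 36
  elem=9: 9 % 3 == 0, yield 9**2 = 81
Therefore out = [0, 9, 36, 81].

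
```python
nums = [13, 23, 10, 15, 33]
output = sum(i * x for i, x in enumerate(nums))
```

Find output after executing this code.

Step 1: Compute i * x for each (i, x) in enumerate([13, 23, 10, 15, 33]):
  i=0, x=13: 0*13 = 0
  i=1, x=23: 1*23 = 23
  i=2, x=10: 2*10 = 20
  i=3, x=15: 3*15 = 45
  i=4, x=33: 4*33 = 132
Step 2: sum = 0 + 23 + 20 + 45 + 132 = 220.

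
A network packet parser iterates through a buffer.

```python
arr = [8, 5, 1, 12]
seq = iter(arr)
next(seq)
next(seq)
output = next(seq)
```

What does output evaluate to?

Step 1: Create iterator over [8, 5, 1, 12].
Step 2: next() consumes 8.
Step 3: next() consumes 5.
Step 4: next() returns 1.
Therefore output = 1.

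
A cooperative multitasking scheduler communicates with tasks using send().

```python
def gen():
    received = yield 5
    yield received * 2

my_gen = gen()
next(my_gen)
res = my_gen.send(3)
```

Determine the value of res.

Step 1: next(my_gen) advances to first yield, producing 5.
Step 2: send(3) resumes, received = 3.
Step 3: yield received * 2 = 3 * 2 = 6.
Therefore res = 6.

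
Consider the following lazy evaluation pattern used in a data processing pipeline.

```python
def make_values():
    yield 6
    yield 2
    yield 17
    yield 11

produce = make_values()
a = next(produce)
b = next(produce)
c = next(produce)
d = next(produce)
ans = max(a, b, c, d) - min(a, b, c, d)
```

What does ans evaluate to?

Step 1: Create generator and consume all values:
  a = next(produce) = 6
  b = next(produce) = 2
  c = next(produce) = 17
  d = next(produce) = 11
Step 2: max = 17, min = 2, ans = 17 - 2 = 15.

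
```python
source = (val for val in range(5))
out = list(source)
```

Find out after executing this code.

Step 1: Generator expression iterates range(5): [0, 1, 2, 3, 4].
Step 2: list() collects all values.
Therefore out = [0, 1, 2, 3, 4].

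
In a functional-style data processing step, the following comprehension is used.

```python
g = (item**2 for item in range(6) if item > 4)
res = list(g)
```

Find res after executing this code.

Step 1: For range(6), keep item > 4, then square:
  item=0: 0 <= 4, excluded
  item=1: 1 <= 4, excluded
  item=2: 2 <= 4, excluded
  item=3: 3 <= 4, excluded
  item=4: 4 <= 4, excluded
  item=5: 5 > 4, yield 5**2 = 25
Therefore res = [25].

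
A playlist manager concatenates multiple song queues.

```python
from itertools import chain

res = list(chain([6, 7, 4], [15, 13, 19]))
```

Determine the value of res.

Step 1: chain() concatenates iterables: [6, 7, 4] + [15, 13, 19].
Therefore res = [6, 7, 4, 15, 13, 19].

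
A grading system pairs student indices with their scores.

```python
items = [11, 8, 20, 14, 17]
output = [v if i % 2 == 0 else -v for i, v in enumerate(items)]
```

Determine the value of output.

Step 1: For each (i, v), keep v if i is even, negate if odd:
  i=0 (even): keep 11
  i=1 (odd): negate to -8
  i=2 (even): keep 20
  i=3 (odd): negate to -14
  i=4 (even): keep 17
Therefore output = [11, -8, 20, -14, 17].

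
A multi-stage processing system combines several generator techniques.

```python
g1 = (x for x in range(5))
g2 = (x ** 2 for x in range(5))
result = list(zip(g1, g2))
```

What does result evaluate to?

Step 1: g1 produces [0, 1, 2, 3, 4].
Step 2: g2 produces [0, 1, 4, 9, 16].
Step 3: zip pairs them: [(0, 0), (1, 1), (2, 4), (3, 9), (4, 16)].
Therefore result = [(0, 0), (1, 1), (2, 4), (3, 9), (4, 16)].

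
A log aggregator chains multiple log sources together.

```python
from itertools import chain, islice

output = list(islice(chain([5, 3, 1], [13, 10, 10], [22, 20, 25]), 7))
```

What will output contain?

Step 1: chain([5, 3, 1], [13, 10, 10], [22, 20, 25]) = [5, 3, 1, 13, 10, 10, 22, 20, 25].
Step 2: islice takes first 7 elements: [5, 3, 1, 13, 10, 10, 22].
Therefore output = [5, 3, 1, 13, 10, 10, 22].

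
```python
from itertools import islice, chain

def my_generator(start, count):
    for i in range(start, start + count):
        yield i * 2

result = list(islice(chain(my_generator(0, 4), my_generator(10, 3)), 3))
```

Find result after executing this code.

Step 1: my_generator(0, 4) yields [0, 2, 4, 6].
Step 2: my_generator(10, 3) yields [20, 22, 24].
Step 3: chain concatenates: [0, 2, 4, 6, 20, 22, 24].
Step 4: islice takes first 3: [0, 2, 4].
Therefore result = [0, 2, 4].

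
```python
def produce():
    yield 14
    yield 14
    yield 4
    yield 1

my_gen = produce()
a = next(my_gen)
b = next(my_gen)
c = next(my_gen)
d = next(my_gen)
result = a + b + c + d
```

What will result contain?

Step 1: Create generator and consume all values:
  a = next(my_gen) = 14
  b = next(my_gen) = 14
  c = next(my_gen) = 4
  d = next(my_gen) = 1
Step 2: result = 14 + 14 + 4 + 1 = 33.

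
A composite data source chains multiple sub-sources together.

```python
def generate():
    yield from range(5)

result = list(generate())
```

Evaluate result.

Step 1: yield from delegates to the iterable, yielding each element.
Step 2: Collected values: [0, 1, 2, 3, 4].
Therefore result = [0, 1, 2, 3, 4].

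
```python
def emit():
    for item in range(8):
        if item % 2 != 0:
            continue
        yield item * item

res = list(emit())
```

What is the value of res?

Step 1: Only yield item**2 when item is divisible by 2:
  item=0: 0 % 2 == 0, yield 0**2 = 0
  item=2: 2 % 2 == 0, yield 2**2 = 4
  item=4: 4 % 2 == 0, yield 4**2 = 16
  item=6: 6 % 2 == 0, yield 6**2 = 36
Therefore res = [0, 4, 16, 36].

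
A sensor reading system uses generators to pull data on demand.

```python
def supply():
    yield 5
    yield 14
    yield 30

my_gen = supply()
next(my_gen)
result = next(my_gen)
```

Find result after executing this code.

Step 1: supply() creates a generator.
Step 2: next(my_gen) yields 5 (consumed and discarded).
Step 3: next(my_gen) yields 14, assigned to result.
Therefore result = 14.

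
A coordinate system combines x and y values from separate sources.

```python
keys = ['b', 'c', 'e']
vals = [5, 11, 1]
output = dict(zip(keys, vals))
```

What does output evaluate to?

Step 1: zip pairs keys with values:
  'b' -> 5
  'c' -> 11
  'e' -> 1
Therefore output = {'b': 5, 'c': 11, 'e': 1}.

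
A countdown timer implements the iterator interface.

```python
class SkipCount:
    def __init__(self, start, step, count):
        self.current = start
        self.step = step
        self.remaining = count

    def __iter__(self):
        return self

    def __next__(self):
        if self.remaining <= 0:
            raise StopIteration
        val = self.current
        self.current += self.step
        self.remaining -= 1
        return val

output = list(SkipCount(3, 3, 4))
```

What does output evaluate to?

Step 1: SkipCount starts at 3, increments by 3, for 4 steps:
  Yield 3, then current += 3
  Yield 6, then current += 3
  Yield 9, then current += 3
  Yield 12, then current += 3
Therefore output = [3, 6, 9, 12].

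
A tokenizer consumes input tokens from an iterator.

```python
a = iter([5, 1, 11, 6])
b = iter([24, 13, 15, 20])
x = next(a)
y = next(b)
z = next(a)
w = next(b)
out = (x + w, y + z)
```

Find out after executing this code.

Step 1: a iterates [5, 1, 11, 6], b iterates [24, 13, 15, 20].
Step 2: x = next(a) = 5, y = next(b) = 24.
Step 3: z = next(a) = 1, w = next(b) = 13.
Step 4: out = (5 + 13, 24 + 1) = (18, 25).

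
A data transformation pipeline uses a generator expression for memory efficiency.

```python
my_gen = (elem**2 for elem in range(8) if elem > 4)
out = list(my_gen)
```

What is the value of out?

Step 1: For range(8), keep elem > 4, then square:
  elem=0: 0 <= 4, excluded
  elem=1: 1 <= 4, excluded
  elem=2: 2 <= 4, excluded
  elem=3: 3 <= 4, excluded
  elem=4: 4 <= 4, excluded
  elem=5: 5 > 4, yield 5**2 = 25
  elem=6: 6 > 4, yield 6**2 = 36
  elem=7: 7 > 4, yield 7**2 = 49
Therefore out = [25, 36, 49].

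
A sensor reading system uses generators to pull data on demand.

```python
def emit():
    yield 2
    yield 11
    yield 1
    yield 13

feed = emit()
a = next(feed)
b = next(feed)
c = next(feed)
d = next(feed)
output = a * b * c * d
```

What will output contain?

Step 1: Create generator and consume all values:
  a = next(feed) = 2
  b = next(feed) = 11
  c = next(feed) = 1
  d = next(feed) = 13
Step 2: output = 2 * 11 * 1 * 13 = 286.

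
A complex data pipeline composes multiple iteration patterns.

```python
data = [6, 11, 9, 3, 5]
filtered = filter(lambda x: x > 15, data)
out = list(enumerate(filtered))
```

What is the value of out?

Step 1: Filter [6, 11, 9, 3, 5] for > 15: [].
Step 2: enumerate re-indexes from 0: [].
Therefore out = [].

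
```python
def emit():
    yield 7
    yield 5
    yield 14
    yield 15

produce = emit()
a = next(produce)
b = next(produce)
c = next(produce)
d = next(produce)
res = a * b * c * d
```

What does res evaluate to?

Step 1: Create generator and consume all values:
  a = next(produce) = 7
  b = next(produce) = 5
  c = next(produce) = 14
  d = next(produce) = 15
Step 2: res = 7 * 5 * 14 * 15 = 7350.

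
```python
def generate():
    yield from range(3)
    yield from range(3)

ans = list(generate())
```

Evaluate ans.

Step 1: Trace yields in order:
  yield 0
  yield 1
  yield 2
  yield 0
  yield 1
  yield 2
Therefore ans = [0, 1, 2, 0, 1, 2].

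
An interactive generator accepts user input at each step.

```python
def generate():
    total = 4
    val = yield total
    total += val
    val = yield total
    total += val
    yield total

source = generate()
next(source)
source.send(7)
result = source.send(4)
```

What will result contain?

Step 1: next() -> yield total=4.
Step 2: send(7) -> val=7, total = 4+7 = 11, yield 11.
Step 3: send(4) -> val=4, total = 11+4 = 15, yield 15.
Therefore result = 15.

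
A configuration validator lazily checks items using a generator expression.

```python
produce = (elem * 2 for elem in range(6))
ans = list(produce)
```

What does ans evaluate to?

Step 1: For each elem in range(6), compute elem*2:
  elem=0: 0*2 = 0
  elem=1: 1*2 = 2
  elem=2: 2*2 = 4
  elem=3: 3*2 = 6
  elem=4: 4*2 = 8
  elem=5: 5*2 = 10
Therefore ans = [0, 2, 4, 6, 8, 10].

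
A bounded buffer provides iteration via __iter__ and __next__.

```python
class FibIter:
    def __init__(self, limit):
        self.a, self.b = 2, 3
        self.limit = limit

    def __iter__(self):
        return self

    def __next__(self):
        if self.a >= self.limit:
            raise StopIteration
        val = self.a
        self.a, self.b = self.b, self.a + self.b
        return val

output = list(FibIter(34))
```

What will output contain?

Step 1: Fibonacci-like sequence (a=2, b=3) until >= 34:
  Yield 2, then a,b = 3,5
  Yield 3, then a,b = 5,8
  Yield 5, then a,b = 8,13
  Yield 8, then a,b = 13,21
  Yield 13, then a,b = 21,34
  Yield 21, then a,b = 34,55
Step 2: 34 >= 34, stop.
Therefore output = [2, 3, 5, 8, 13, 21].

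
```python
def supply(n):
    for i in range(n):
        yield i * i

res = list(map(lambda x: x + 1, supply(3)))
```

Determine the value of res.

Step 1: supply(3) yields squares: [0, 1, 4].
Step 2: map adds 1 to each: [1, 2, 5].
Therefore res = [1, 2, 5].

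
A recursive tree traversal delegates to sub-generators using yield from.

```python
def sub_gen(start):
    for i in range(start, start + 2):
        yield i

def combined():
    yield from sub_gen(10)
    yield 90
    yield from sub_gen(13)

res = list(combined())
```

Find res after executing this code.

Step 1: combined() delegates to sub_gen(10):
  yield 10
  yield 11
Step 2: yield 90
Step 3: Delegates to sub_gen(13):
  yield 13
  yield 14
Therefore res = [10, 11, 90, 13, 14].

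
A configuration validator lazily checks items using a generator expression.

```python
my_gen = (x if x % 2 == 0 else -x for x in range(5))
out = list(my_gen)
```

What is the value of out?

Step 1: For each x in range(5), yield x if even, else -x:
  x=0: even, yield 0
  x=1: odd, yield -1
  x=2: even, yield 2
  x=3: odd, yield -3
  x=4: even, yield 4
Therefore out = [0, -1, 2, -3, 4].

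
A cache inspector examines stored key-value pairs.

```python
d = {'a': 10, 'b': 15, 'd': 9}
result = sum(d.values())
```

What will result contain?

Step 1: d.values() = [10, 15, 9].
Step 2: sum = 34.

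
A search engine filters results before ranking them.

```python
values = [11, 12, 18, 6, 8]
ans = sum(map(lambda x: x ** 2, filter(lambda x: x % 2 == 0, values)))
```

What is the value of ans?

Step 1: Filter even numbers from [11, 12, 18, 6, 8]: [12, 18, 6, 8]
Step 2: Square each: [144, 324, 36, 64]
Step 3: Sum = 568.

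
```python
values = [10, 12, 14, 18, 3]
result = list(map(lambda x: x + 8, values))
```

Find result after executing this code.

Step 1: Apply lambda x: x + 8 to each element:
  10 -> 18
  12 -> 20
  14 -> 22
  18 -> 26
  3 -> 11
Therefore result = [18, 20, 22, 26, 11].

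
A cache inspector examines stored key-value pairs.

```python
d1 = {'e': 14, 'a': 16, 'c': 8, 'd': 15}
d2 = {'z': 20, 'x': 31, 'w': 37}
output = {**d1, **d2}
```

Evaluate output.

Step 1: Merge d1 and d2 (d2 values override on key conflicts).
Step 2: d1 has keys ['e', 'a', 'c', 'd'], d2 has keys ['z', 'x', 'w'].
Therefore output = {'e': 14, 'a': 16, 'c': 8, 'd': 15, 'z': 20, 'x': 31, 'w': 37}.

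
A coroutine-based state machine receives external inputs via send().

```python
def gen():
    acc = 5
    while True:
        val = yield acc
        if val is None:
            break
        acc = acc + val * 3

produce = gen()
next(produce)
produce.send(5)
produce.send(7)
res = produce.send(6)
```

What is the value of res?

Step 1: next() -> yield acc=5.
Step 2: send(5) -> val=5, acc = 5 + 5*3 = 20, yield 20.
Step 3: send(7) -> val=7, acc = 20 + 7*3 = 41, yield 41.
Step 4: send(6) -> val=6, acc = 41 + 6*3 = 59, yield 59.
Therefore res = 59.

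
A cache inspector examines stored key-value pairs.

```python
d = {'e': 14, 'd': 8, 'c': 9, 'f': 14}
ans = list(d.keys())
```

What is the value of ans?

Step 1: d.keys() returns the dictionary keys in insertion order.
Therefore ans = ['e', 'd', 'c', 'f'].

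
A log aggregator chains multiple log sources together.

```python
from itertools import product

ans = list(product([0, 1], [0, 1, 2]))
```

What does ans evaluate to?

Step 1: product([0, 1], [0, 1, 2]) gives all pairs:
  (0, 0)
  (0, 1)
  (0, 2)
  (1, 0)
  (1, 1)
  (1, 2)
Therefore ans = [(0, 0), (0, 1), (0, 2), (1, 0), (1, 1), (1, 2)].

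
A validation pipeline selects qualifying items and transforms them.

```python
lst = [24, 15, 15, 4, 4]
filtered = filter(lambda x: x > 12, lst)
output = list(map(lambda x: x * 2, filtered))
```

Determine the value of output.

Step 1: Filter lst for elements > 12:
  24: kept
  15: kept
  15: kept
  4: removed
  4: removed
Step 2: Map x * 2 on filtered [24, 15, 15]:
  24 -> 48
  15 -> 30
  15 -> 30
Therefore output = [48, 30, 30].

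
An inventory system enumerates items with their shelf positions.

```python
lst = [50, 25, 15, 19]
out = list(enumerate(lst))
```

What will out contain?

Step 1: enumerate pairs each element with its index:
  (0, 50)
  (1, 25)
  (2, 15)
  (3, 19)
Therefore out = [(0, 50), (1, 25), (2, 15), (3, 19)].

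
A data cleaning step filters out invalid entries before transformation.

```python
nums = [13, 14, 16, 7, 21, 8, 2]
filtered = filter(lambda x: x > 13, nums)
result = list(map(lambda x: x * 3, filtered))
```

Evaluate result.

Step 1: Filter nums for elements > 13:
  13: removed
  14: kept
  16: kept
  7: removed
  21: kept
  8: removed
  2: removed
Step 2: Map x * 3 on filtered [14, 16, 21]:
  14 -> 42
  16 -> 48
  21 -> 63
Therefore result = [42, 48, 63].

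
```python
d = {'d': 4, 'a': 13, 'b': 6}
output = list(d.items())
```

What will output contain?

Step 1: d.items() returns (key, value) pairs in insertion order.
Therefore output = [('d', 4), ('a', 13), ('b', 6)].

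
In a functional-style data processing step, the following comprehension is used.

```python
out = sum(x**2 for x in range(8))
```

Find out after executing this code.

Step 1: Compute x**2 for each x in range(8):
  x=0: 0**2 = 0
  x=1: 1**2 = 1
  x=2: 2**2 = 4
  x=3: 3**2 = 9
  x=4: 4**2 = 16
  x=5: 5**2 = 25
  x=6: 6**2 = 36
  x=7: 7**2 = 49
Step 2: sum = 0 + 1 + 4 + 9 + 16 + 25 + 36 + 49 = 140.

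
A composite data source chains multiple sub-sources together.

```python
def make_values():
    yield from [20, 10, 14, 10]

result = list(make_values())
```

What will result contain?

Step 1: yield from delegates to the iterable, yielding each element.
Step 2: Collected values: [20, 10, 14, 10].
Therefore result = [20, 10, 14, 10].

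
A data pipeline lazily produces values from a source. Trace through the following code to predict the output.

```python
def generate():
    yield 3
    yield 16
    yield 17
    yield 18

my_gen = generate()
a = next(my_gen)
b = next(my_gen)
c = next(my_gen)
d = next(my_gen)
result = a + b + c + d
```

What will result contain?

Step 1: Create generator and consume all values:
  a = next(my_gen) = 3
  b = next(my_gen) = 16
  c = next(my_gen) = 17
  d = next(my_gen) = 18
Step 2: result = 3 + 16 + 17 + 18 = 54.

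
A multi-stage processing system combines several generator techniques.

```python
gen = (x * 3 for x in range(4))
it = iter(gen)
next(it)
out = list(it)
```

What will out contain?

Step 1: Generator produces [0, 3, 6, 9].
Step 2: next(it) consumes first element (0).
Step 3: list(it) collects remaining: [3, 6, 9].
Therefore out = [3, 6, 9].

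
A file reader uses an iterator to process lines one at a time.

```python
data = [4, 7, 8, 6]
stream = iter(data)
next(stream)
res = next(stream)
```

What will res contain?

Step 1: Create iterator over [4, 7, 8, 6].
Step 2: next() consumes 4.
Step 3: next() returns 7.
Therefore res = 7.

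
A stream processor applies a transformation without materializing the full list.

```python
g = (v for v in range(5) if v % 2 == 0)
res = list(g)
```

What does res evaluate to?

Step 1: Filter range(5) keeping only even values:
  v=0: even, included
  v=1: odd, excluded
  v=2: even, included
  v=3: odd, excluded
  v=4: even, included
Therefore res = [0, 2, 4].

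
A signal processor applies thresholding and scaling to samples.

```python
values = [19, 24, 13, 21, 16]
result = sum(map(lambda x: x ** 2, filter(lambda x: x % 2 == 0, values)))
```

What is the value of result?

Step 1: Filter even numbers from [19, 24, 13, 21, 16]: [24, 16]
Step 2: Square each: [576, 256]
Step 3: Sum = 832.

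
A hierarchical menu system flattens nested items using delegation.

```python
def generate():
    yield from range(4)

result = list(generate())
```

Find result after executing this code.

Step 1: yield from delegates to the iterable, yielding each element.
Step 2: Collected values: [0, 1, 2, 3].
Therefore result = [0, 1, 2, 3].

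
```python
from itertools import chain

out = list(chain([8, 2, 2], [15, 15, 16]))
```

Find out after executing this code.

Step 1: chain() concatenates iterables: [8, 2, 2] + [15, 15, 16].
Therefore out = [8, 2, 2, 15, 15, 16].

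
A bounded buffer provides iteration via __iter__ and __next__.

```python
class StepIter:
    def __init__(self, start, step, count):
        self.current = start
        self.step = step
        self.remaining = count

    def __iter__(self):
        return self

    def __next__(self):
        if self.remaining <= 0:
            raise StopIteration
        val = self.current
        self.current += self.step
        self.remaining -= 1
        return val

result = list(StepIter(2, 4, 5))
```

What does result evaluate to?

Step 1: StepIter starts at 2, increments by 4, for 5 steps:
  Yield 2, then current += 4
  Yield 6, then current += 4
  Yield 10, then current += 4
  Yield 14, then current += 4
  Yield 18, then current += 4
Therefore result = [2, 6, 10, 14, 18].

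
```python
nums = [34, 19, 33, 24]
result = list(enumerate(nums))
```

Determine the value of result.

Step 1: enumerate pairs each element with its index:
  (0, 34)
  (1, 19)
  (2, 33)
  (3, 24)
Therefore result = [(0, 34), (1, 19), (2, 33), (3, 24)].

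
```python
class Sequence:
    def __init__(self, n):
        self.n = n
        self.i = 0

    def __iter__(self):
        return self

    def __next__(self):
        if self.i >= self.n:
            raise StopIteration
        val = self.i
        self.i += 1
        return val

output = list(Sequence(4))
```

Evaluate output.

Step 1: Sequence(4) creates an iterator counting 0 to 3.
Step 2: list() consumes all values: [0, 1, 2, 3].
Therefore output = [0, 1, 2, 3].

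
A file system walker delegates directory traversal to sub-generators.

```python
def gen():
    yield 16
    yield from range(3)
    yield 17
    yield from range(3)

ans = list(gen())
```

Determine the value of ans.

Step 1: Trace yields in order:
  yield 16
  yield 0
  yield 1
  yield 2
  yield 17
  yield 0
  yield 1
  yield 2
Therefore ans = [16, 0, 1, 2, 17, 0, 1, 2].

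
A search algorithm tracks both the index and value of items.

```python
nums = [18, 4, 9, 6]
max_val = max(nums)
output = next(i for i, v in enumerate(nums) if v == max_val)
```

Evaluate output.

Step 1: max([18, 4, 9, 6]) = 18.
Step 2: Find first index where value == 18:
  Index 0: 18 == 18, found!
Therefore output = 0.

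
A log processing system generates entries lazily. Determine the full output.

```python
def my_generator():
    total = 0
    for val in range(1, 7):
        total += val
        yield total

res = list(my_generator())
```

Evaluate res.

Step 1: Generator accumulates running sum:
  val=1: total = 1, yield 1
  val=2: total = 3, yield 3
  val=3: total = 6, yield 6
  val=4: total = 10, yield 10
  val=5: total = 15, yield 15
  val=6: total = 21, yield 21
Therefore res = [1, 3, 6, 10, 15, 21].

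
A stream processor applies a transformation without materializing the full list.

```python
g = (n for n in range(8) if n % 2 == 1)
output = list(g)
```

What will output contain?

Step 1: Filter range(8) keeping only odd values:
  n=0: even, excluded
  n=1: odd, included
  n=2: even, excluded
  n=3: odd, included
  n=4: even, excluded
  n=5: odd, included
  n=6: even, excluded
  n=7: odd, included
Therefore output = [1, 3, 5, 7].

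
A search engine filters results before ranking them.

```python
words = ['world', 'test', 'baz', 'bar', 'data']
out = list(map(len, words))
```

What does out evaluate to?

Step 1: Map len() to each word:
  'world' -> 5
  'test' -> 4
  'baz' -> 3
  'bar' -> 3
  'data' -> 4
Therefore out = [5, 4, 3, 3, 4].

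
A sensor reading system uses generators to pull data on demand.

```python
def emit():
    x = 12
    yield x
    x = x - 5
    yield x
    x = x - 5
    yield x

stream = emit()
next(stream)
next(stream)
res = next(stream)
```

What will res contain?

Step 1: Trace through generator execution:
  Yield 1: x starts at 12, yield 12
  Yield 2: x = 12 - 5 = 7, yield 7
  Yield 3: x = 7 - 5 = 2, yield 2
Step 2: First next() gets 12, second next() gets the second value, third next() yields 2.
Therefore res = 2.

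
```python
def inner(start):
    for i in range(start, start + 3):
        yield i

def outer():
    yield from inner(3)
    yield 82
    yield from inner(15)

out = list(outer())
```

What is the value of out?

Step 1: outer() delegates to inner(3):
  yield 3
  yield 4
  yield 5
Step 2: yield 82
Step 3: Delegates to inner(15):
  yield 15
  yield 16
  yield 17
Therefore out = [3, 4, 5, 82, 15, 16, 17].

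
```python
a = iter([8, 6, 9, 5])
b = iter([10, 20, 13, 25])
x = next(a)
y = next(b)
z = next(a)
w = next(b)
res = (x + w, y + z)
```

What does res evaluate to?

Step 1: a iterates [8, 6, 9, 5], b iterates [10, 20, 13, 25].
Step 2: x = next(a) = 8, y = next(b) = 10.
Step 3: z = next(a) = 6, w = next(b) = 20.
Step 4: res = (8 + 20, 10 + 6) = (28, 16).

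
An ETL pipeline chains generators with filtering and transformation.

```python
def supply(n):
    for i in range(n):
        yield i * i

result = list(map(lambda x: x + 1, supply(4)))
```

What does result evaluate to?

Step 1: supply(4) yields squares: [0, 1, 4, 9].
Step 2: map adds 1 to each: [1, 2, 5, 10].
Therefore result = [1, 2, 5, 10].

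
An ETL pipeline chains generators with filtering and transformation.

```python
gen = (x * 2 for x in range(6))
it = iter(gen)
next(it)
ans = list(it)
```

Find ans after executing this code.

Step 1: Generator produces [0, 2, 4, 6, 8, 10].
Step 2: next(it) consumes first element (0).
Step 3: list(it) collects remaining: [2, 4, 6, 8, 10].
Therefore ans = [2, 4, 6, 8, 10].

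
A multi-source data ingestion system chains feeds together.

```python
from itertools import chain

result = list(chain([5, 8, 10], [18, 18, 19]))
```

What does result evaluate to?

Step 1: chain() concatenates iterables: [5, 8, 10] + [18, 18, 19].
Therefore result = [5, 8, 10, 18, 18, 19].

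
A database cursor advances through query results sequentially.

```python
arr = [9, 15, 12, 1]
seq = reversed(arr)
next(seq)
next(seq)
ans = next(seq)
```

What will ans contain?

Step 1: reversed([9, 15, 12, 1]) gives iterator: [1, 12, 15, 9].
Step 2: First next() = 1, second next() = 12.
Step 3: Third next() = 15.
Therefore ans = 15.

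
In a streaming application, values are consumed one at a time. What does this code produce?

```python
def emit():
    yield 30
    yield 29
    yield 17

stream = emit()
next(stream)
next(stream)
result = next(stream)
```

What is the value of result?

Step 1: emit() creates a generator.
Step 2: next(stream) yields 30 (consumed and discarded).
Step 3: next(stream) yields 29 (consumed and discarded).
Step 4: next(stream) yields 17, assigned to result.
Therefore result = 17.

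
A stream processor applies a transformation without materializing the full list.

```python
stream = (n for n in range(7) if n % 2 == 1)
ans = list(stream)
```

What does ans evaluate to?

Step 1: Filter range(7) keeping only odd values:
  n=0: even, excluded
  n=1: odd, included
  n=2: even, excluded
  n=3: odd, included
  n=4: even, excluded
  n=5: odd, included
  n=6: even, excluded
Therefore ans = [1, 3, 5].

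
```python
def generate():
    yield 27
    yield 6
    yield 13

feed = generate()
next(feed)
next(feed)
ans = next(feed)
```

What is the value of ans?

Step 1: generate() creates a generator.
Step 2: next(feed) yields 27 (consumed and discarded).
Step 3: next(feed) yields 6 (consumed and discarded).
Step 4: next(feed) yields 13, assigned to ans.
Therefore ans = 13.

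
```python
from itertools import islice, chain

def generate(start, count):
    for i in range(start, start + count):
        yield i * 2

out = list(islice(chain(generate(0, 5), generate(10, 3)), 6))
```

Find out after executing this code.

Step 1: generate(0, 5) yields [0, 2, 4, 6, 8].
Step 2: generate(10, 3) yields [20, 22, 24].
Step 3: chain concatenates: [0, 2, 4, 6, 8, 20, 22, 24].
Step 4: islice takes first 6: [0, 2, 4, 6, 8, 20].
Therefore out = [0, 2, 4, 6, 8, 20].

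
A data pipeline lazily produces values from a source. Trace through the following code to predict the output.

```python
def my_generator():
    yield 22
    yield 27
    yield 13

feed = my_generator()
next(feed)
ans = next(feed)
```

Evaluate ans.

Step 1: my_generator() creates a generator.
Step 2: next(feed) yields 22 (consumed and discarded).
Step 3: next(feed) yields 27, assigned to ans.
Therefore ans = 27.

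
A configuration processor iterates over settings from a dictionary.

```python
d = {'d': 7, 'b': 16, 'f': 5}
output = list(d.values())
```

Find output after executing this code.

Step 1: d.values() returns the dictionary values in insertion order.
Therefore output = [7, 16, 5].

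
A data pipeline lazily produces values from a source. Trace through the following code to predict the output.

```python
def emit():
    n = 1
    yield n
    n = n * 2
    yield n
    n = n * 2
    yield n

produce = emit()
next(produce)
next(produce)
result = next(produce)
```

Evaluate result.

Step 1: Trace through generator execution:
  Yield 1: n starts at 1, yield 1
  Yield 2: n = 1 * 2 = 2, yield 2
  Yield 3: n = 2 * 2 = 4, yield 4
Step 2: First next() gets 1, second next() gets the second value, third next() yields 4.
Therefore result = 4.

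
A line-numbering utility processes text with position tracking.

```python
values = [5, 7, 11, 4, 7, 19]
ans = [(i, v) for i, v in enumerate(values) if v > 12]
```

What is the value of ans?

Step 1: Filter enumerate([5, 7, 11, 4, 7, 19]) keeping v > 12:
  (0, 5): 5 <= 12, excluded
  (1, 7): 7 <= 12, excluded
  (2, 11): 11 <= 12, excluded
  (3, 4): 4 <= 12, excluded
  (4, 7): 7 <= 12, excluded
  (5, 19): 19 > 12, included
Therefore ans = [(5, 19)].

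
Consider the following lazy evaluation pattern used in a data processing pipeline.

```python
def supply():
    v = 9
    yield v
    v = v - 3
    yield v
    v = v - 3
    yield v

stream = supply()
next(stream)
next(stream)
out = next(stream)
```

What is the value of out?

Step 1: Trace through generator execution:
  Yield 1: v starts at 9, yield 9
  Yield 2: v = 9 - 3 = 6, yield 6
  Yield 3: v = 6 - 3 = 3, yield 3
Step 2: First next() gets 9, second next() gets the second value, third next() yields 3.
Therefore out = 3.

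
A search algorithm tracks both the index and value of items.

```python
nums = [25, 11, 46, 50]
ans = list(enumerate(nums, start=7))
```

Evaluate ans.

Step 1: enumerate with start=7:
  (7, 25)
  (8, 11)
  (9, 46)
  (10, 50)
Therefore ans = [(7, 25), (8, 11), (9, 46), (10, 50)].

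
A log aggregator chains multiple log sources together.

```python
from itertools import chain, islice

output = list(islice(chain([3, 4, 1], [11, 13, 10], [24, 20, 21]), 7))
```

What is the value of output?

Step 1: chain([3, 4, 1], [11, 13, 10], [24, 20, 21]) = [3, 4, 1, 11, 13, 10, 24, 20, 21].
Step 2: islice takes first 7 elements: [3, 4, 1, 11, 13, 10, 24].
Therefore output = [3, 4, 1, 11, 13, 10, 24].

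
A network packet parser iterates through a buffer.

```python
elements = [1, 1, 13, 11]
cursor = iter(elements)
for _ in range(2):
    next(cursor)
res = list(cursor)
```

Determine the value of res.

Step 1: Create iterator over [1, 1, 13, 11].
Step 2: Advance 2 positions (consuming [1, 1]).
Step 3: list() collects remaining elements: [13, 11].
Therefore res = [13, 11].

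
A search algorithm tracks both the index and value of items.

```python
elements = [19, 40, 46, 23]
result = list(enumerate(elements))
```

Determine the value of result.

Step 1: enumerate pairs each element with its index:
  (0, 19)
  (1, 40)
  (2, 46)
  (3, 23)
Therefore result = [(0, 19), (1, 40), (2, 46), (3, 23)].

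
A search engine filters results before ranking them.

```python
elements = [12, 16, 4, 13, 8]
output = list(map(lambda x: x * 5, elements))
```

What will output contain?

Step 1: Apply lambda x: x * 5 to each element:
  12 -> 60
  16 -> 80
  4 -> 20
  13 -> 65
  8 -> 40
Therefore output = [60, 80, 20, 65, 40].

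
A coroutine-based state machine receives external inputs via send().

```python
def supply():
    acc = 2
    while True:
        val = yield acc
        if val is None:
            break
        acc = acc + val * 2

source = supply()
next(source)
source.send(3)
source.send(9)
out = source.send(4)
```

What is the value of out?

Step 1: next() -> yield acc=2.
Step 2: send(3) -> val=3, acc = 2 + 3*2 = 8, yield 8.
Step 3: send(9) -> val=9, acc = 8 + 9*2 = 26, yield 26.
Step 4: send(4) -> val=4, acc = 26 + 4*2 = 34, yield 34.
Therefore out = 34.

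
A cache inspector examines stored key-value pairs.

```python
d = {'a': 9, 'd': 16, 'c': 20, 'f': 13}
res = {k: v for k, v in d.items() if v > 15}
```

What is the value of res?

Step 1: Filter items where value > 15:
  'a': 9 <= 15: removed
  'd': 16 > 15: kept
  'c': 20 > 15: kept
  'f': 13 <= 15: removed
Therefore res = {'d': 16, 'c': 20}.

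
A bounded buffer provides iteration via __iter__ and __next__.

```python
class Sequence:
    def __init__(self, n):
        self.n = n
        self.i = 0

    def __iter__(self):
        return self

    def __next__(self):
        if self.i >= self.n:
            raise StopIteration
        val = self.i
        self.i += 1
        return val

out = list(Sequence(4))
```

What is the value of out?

Step 1: Sequence(4) creates an iterator counting 0 to 3.
Step 2: list() consumes all values: [0, 1, 2, 3].
Therefore out = [0, 1, 2, 3].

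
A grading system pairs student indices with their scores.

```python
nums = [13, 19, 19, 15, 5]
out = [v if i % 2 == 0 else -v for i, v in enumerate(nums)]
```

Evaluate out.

Step 1: For each (i, v), keep v if i is even, negate if odd:
  i=0 (even): keep 13
  i=1 (odd): negate to -19
  i=2 (even): keep 19
  i=3 (odd): negate to -15
  i=4 (even): keep 5
Therefore out = [13, -19, 19, -15, 5].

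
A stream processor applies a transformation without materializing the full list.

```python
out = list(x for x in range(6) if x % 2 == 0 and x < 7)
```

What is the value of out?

Step 1: Filter range(6) where x % 2 == 0 and x < 7:
  x=0: both conditions met, included
  x=1: excluded (1 % 2 != 0)
  x=2: both conditions met, included
  x=3: excluded (3 % 2 != 0)
  x=4: both conditions met, included
  x=5: excluded (5 % 2 != 0)
Therefore out = [0, 2, 4].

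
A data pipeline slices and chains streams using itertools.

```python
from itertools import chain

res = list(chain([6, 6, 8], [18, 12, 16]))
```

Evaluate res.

Step 1: chain() concatenates iterables: [6, 6, 8] + [18, 12, 16].
Therefore res = [6, 6, 8, 18, 12, 16].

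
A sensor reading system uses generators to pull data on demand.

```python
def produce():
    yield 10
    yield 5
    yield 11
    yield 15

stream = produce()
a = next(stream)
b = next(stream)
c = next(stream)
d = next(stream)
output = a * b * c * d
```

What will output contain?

Step 1: Create generator and consume all values:
  a = next(stream) = 10
  b = next(stream) = 5
  c = next(stream) = 11
  d = next(stream) = 15
Step 2: output = 10 * 5 * 11 * 15 = 8250.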